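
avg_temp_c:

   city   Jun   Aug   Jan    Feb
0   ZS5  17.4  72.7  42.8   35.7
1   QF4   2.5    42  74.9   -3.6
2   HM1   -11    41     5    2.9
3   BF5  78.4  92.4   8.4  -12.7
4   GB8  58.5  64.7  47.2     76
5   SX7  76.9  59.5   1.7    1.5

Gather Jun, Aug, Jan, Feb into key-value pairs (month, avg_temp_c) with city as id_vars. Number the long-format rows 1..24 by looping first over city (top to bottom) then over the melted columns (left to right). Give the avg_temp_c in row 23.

1.7

24 rows total (6 × 4). Row 23: index ⌊(23-1)/4⌋ = 5 into city → SX7; (23-1) mod 4 = 2 into the melted columns → Jan.
So row 23 is (SX7, Jan, 1.7); avg_temp_c = 1.7.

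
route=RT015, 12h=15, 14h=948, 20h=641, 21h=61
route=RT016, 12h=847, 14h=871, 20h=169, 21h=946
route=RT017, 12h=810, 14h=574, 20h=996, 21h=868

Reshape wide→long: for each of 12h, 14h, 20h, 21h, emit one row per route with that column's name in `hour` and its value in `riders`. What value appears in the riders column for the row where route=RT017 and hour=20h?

Unpivoting turns each (route, wide-column) pair into one long row.
The wide cell at row RT017, column 20h holds 996, so the long row (RT017, 20h) has riders=996.

996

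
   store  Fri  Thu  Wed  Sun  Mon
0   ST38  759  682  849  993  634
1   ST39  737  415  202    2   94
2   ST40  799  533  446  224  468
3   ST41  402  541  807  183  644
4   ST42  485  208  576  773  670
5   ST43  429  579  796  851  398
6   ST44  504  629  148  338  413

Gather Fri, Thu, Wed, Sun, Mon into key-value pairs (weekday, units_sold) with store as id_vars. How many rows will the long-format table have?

35

7 store values × 5 melted columns = 35 rows.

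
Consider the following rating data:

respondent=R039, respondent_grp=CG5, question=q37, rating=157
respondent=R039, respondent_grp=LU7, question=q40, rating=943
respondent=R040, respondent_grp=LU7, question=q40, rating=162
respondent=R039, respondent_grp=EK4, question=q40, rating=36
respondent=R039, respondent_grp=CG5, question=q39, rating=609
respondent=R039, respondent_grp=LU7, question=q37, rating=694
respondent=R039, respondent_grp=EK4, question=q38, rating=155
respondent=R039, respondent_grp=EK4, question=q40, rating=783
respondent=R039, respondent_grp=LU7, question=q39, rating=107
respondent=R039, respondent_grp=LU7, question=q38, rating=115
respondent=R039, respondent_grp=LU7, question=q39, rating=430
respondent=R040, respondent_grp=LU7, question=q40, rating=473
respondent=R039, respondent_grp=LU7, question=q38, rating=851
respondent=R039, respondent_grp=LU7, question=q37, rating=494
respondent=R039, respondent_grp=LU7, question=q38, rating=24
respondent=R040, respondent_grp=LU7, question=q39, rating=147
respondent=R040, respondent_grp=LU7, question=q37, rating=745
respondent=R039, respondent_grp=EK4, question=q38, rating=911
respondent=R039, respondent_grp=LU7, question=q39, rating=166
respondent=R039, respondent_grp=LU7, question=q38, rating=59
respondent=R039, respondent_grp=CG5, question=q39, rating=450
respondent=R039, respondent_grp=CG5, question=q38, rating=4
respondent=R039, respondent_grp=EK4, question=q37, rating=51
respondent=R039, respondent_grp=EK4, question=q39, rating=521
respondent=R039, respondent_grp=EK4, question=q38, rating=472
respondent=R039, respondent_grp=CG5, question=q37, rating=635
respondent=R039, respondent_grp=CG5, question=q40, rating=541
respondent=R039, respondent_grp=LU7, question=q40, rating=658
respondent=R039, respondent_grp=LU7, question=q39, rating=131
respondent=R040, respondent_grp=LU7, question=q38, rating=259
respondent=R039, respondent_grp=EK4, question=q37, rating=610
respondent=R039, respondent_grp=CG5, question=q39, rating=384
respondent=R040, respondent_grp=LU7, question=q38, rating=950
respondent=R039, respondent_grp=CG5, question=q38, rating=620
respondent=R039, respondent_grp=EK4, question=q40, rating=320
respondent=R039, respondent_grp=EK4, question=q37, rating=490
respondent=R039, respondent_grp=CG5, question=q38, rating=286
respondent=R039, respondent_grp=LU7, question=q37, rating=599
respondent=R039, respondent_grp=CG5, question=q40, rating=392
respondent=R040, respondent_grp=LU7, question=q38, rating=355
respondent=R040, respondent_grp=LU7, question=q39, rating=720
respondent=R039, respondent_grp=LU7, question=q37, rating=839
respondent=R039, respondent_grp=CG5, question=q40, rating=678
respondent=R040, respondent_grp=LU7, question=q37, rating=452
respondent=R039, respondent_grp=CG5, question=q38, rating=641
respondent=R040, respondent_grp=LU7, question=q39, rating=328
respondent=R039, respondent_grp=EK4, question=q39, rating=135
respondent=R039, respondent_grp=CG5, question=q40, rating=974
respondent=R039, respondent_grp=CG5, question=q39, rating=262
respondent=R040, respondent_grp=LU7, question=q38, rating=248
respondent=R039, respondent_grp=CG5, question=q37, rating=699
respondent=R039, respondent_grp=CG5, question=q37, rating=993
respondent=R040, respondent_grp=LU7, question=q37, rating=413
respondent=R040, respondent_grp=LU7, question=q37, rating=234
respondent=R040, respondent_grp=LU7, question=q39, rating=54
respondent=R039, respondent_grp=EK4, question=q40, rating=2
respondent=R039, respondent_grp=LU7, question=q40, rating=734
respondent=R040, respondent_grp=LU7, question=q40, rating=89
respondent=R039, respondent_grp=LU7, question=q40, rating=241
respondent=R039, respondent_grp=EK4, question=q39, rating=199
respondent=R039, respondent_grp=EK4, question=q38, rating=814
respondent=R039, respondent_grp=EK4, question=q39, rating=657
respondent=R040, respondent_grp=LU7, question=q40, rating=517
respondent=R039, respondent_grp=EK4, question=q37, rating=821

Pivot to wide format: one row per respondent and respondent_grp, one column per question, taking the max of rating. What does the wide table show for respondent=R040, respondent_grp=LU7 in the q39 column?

Rows with respondent=R040, respondent_grp=LU7 and question=q39: rating values are 147, 720, 328, 54.
max(147, 720, 328, 54) = 720.

720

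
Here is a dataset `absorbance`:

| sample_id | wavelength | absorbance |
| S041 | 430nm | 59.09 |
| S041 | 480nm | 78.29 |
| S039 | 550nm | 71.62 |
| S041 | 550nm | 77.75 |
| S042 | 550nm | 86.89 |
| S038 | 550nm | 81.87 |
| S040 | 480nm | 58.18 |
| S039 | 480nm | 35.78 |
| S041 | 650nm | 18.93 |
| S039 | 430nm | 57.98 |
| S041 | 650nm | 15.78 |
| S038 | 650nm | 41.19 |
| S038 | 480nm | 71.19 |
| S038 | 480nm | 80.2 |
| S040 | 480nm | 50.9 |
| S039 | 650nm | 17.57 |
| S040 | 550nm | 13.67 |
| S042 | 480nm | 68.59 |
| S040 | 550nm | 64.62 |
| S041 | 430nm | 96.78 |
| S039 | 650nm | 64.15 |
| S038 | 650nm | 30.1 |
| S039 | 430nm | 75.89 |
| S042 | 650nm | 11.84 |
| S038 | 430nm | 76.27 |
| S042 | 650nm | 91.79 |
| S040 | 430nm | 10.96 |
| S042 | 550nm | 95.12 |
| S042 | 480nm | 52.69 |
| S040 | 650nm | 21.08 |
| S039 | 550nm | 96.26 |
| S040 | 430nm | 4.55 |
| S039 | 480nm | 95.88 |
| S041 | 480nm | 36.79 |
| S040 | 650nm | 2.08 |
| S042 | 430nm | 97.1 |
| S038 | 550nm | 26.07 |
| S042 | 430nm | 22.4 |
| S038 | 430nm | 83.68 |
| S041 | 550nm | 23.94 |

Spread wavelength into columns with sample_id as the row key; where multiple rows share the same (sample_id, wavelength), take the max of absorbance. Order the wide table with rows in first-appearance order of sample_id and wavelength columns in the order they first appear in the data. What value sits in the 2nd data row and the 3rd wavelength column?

With rows in first-appearance order of sample_id, row 2 is sample_id=S039. wavelength columns in first-appearance order: 430nm, 480nm, 550nm, 650nm; column 3 is 550nm.
Long rows with sample_id=S039, wavelength=550nm: max(71.62, 96.26) = 96.26.

96.26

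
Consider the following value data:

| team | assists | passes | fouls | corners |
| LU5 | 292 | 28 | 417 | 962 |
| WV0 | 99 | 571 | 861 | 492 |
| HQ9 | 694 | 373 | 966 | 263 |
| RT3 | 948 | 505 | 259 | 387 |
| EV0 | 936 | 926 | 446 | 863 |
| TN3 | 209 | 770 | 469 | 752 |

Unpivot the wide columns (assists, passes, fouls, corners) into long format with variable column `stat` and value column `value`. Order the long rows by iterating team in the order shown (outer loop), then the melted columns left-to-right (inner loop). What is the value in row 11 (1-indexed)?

966

24 rows total (6 × 4). Row 11: index ⌊(11-1)/4⌋ = 2 into team → HQ9; (11-1) mod 4 = 2 into the melted columns → fouls.
So row 11 is (HQ9, fouls, 966); value = 966.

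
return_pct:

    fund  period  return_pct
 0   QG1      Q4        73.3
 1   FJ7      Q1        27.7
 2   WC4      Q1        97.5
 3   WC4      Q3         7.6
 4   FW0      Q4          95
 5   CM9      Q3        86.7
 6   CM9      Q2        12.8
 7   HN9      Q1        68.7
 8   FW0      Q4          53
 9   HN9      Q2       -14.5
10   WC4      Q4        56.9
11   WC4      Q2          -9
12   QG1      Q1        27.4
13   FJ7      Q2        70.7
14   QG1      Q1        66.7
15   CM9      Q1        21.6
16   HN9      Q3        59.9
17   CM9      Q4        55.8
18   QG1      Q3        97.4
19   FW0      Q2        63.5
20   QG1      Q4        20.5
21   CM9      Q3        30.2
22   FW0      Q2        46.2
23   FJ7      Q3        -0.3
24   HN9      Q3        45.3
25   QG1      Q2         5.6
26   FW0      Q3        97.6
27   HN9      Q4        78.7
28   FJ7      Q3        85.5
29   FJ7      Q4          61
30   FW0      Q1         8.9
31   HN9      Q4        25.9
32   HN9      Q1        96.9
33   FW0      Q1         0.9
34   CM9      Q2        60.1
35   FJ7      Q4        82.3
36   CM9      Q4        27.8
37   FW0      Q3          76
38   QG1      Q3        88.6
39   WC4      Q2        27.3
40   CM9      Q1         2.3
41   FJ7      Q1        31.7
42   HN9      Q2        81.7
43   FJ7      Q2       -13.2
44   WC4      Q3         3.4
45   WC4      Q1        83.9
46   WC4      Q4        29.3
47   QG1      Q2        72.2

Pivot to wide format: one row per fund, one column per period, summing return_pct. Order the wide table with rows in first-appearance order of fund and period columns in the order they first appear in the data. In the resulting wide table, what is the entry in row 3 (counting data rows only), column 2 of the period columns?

With rows in first-appearance order of fund, row 3 is fund=WC4. period columns in first-appearance order: Q4, Q1, Q3, Q2; column 2 is Q1.
Long rows with fund=WC4, period=Q1: 97.5 + 83.9 = 181.4.

181.4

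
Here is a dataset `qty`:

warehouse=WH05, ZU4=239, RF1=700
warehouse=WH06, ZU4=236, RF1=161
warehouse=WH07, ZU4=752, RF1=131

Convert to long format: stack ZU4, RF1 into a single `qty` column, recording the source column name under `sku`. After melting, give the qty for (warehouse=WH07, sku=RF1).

131

Unpivoting turns each (warehouse, wide-column) pair into one long row.
The wide cell at row WH07, column RF1 holds 131, so the long row (WH07, RF1) has qty=131.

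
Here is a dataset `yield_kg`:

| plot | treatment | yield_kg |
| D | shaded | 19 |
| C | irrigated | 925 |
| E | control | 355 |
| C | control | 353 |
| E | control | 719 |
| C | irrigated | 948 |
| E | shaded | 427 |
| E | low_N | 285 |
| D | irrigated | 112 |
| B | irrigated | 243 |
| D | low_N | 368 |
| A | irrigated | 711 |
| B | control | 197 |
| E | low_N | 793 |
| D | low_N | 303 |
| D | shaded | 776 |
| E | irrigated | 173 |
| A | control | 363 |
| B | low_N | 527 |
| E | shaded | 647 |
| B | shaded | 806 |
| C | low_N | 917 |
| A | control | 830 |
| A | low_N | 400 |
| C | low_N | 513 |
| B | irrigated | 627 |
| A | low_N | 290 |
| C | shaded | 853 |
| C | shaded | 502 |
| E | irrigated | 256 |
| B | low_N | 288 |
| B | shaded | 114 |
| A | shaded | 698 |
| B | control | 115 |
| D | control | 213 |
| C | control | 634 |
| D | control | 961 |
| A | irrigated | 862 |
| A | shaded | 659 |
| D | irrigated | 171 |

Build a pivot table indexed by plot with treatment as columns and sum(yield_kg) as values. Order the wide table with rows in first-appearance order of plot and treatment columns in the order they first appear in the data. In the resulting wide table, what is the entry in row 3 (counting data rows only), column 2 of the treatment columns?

429

With rows in first-appearance order of plot, row 3 is plot=E. treatment columns in first-appearance order: shaded, irrigated, control, low_N; column 2 is irrigated.
Long rows with plot=E, treatment=irrigated: 173 + 256 = 429.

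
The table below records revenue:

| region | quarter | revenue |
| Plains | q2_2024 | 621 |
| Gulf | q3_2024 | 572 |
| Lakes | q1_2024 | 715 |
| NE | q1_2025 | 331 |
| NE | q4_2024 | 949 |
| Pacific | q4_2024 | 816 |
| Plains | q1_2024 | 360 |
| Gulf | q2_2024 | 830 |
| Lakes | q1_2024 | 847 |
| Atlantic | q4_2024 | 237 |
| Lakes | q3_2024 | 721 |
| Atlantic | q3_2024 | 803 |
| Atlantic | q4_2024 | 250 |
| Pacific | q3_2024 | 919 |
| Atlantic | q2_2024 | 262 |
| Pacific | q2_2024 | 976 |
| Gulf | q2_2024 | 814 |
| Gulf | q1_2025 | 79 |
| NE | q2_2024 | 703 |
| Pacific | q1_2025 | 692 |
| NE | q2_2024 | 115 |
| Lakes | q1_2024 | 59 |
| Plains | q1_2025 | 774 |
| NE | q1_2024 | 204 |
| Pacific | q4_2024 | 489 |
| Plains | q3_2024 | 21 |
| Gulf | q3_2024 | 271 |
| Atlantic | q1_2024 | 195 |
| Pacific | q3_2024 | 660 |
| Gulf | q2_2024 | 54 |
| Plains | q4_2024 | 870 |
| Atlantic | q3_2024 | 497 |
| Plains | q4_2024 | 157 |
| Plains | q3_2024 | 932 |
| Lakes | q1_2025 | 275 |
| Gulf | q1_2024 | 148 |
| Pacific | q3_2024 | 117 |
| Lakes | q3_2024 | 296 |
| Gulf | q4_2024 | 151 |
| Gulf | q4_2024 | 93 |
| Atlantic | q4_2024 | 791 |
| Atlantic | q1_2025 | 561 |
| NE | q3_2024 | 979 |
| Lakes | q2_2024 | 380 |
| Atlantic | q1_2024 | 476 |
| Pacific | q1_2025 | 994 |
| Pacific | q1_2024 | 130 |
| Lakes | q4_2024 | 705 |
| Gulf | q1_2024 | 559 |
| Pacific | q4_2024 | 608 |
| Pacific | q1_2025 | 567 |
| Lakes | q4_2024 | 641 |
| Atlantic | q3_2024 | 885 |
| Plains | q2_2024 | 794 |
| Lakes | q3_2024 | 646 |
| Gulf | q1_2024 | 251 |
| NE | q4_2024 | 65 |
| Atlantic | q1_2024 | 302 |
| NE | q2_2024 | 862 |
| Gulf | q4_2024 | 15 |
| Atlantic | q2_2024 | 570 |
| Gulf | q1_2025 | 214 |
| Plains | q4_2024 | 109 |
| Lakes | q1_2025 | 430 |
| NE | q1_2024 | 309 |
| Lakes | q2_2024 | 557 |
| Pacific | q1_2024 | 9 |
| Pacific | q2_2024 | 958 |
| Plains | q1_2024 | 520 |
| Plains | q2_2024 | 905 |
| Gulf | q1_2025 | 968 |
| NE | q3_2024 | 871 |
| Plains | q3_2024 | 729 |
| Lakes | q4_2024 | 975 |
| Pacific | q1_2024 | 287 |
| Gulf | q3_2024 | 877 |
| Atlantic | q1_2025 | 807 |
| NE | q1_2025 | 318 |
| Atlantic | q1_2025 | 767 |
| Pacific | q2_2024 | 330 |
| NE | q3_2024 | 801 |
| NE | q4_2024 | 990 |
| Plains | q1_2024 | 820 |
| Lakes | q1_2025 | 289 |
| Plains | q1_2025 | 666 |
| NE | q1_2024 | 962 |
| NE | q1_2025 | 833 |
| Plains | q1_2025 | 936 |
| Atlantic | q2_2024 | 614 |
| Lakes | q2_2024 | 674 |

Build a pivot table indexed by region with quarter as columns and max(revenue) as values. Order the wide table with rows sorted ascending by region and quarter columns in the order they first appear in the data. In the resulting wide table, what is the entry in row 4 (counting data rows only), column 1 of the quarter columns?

With rows sorted ascending by region, row 4 is region=NE. quarter columns in first-appearance order: q2_2024, q3_2024, q1_2024, q1_2025, q4_2024; column 1 is q2_2024.
Long rows with region=NE, quarter=q2_2024: max(703, 115, 862) = 862.

862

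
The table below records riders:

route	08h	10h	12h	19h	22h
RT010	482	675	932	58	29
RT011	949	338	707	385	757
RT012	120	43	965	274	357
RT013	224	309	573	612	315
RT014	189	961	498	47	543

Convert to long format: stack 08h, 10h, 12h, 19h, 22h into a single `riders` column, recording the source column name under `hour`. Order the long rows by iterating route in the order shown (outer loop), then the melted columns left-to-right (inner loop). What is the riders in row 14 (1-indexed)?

25 rows total (5 × 5). Row 14: index ⌊(14-1)/5⌋ = 2 into route → RT012; (14-1) mod 5 = 3 into the melted columns → 19h.
So row 14 is (RT012, 19h, 274); riders = 274.

274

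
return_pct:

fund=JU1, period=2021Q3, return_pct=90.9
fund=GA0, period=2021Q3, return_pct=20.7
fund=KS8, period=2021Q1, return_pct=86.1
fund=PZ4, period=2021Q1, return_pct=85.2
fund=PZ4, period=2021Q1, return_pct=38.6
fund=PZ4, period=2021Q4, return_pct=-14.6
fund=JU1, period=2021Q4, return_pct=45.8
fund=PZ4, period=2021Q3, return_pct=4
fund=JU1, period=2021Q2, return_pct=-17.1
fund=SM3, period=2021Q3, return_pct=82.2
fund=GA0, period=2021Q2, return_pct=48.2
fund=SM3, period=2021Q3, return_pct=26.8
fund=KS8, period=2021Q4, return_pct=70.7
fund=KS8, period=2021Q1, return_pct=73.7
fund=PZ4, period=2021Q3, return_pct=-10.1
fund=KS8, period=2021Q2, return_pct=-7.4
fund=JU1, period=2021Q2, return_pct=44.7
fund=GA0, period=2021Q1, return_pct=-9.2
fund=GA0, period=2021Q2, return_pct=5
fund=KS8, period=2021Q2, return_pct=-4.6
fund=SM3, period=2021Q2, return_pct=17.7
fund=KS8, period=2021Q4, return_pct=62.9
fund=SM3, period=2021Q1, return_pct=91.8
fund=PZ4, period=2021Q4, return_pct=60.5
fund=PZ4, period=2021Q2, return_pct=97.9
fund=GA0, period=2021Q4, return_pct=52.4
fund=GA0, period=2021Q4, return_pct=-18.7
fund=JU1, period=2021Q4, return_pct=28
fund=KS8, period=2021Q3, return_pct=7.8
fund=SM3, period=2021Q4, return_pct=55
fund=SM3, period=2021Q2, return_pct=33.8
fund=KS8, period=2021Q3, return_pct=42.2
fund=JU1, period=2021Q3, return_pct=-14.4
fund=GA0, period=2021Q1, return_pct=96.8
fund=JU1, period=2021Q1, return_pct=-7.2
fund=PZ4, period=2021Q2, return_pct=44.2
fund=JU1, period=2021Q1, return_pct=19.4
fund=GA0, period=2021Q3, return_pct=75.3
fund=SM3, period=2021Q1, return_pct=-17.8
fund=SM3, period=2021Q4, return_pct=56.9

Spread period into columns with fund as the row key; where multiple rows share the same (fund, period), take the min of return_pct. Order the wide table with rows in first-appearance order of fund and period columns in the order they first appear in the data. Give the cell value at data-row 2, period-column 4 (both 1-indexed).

5

With rows in first-appearance order of fund, row 2 is fund=GA0. period columns in first-appearance order: 2021Q3, 2021Q1, 2021Q4, 2021Q2; column 4 is 2021Q2.
Long rows with fund=GA0, period=2021Q2: min(48.2, 5) = 5.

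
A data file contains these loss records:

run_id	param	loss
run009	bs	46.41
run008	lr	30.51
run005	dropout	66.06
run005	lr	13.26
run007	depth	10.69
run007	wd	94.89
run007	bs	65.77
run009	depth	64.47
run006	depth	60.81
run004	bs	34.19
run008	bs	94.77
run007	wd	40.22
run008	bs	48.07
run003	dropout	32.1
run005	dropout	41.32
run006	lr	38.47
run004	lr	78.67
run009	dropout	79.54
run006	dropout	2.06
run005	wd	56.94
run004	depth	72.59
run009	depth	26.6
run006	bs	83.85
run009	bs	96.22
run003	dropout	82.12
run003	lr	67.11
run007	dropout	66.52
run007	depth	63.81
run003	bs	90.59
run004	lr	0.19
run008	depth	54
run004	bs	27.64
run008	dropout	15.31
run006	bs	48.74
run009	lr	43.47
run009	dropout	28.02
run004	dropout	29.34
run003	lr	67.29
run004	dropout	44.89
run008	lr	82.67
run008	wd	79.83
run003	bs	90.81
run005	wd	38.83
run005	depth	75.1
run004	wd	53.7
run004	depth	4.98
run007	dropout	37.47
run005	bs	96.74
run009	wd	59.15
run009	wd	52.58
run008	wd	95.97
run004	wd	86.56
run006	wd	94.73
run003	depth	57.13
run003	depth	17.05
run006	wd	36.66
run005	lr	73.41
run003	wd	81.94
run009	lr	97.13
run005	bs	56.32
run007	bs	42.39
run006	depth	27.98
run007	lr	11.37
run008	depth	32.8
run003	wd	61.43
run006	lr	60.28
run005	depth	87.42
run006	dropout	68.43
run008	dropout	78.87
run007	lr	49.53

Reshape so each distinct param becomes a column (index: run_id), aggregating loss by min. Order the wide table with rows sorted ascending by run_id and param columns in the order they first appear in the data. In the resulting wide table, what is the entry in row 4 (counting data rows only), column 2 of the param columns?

With rows sorted ascending by run_id, row 4 is run_id=run006. param columns in first-appearance order: bs, lr, dropout, depth, wd; column 2 is lr.
Long rows with run_id=run006, param=lr: min(38.47, 60.28) = 38.47.

38.47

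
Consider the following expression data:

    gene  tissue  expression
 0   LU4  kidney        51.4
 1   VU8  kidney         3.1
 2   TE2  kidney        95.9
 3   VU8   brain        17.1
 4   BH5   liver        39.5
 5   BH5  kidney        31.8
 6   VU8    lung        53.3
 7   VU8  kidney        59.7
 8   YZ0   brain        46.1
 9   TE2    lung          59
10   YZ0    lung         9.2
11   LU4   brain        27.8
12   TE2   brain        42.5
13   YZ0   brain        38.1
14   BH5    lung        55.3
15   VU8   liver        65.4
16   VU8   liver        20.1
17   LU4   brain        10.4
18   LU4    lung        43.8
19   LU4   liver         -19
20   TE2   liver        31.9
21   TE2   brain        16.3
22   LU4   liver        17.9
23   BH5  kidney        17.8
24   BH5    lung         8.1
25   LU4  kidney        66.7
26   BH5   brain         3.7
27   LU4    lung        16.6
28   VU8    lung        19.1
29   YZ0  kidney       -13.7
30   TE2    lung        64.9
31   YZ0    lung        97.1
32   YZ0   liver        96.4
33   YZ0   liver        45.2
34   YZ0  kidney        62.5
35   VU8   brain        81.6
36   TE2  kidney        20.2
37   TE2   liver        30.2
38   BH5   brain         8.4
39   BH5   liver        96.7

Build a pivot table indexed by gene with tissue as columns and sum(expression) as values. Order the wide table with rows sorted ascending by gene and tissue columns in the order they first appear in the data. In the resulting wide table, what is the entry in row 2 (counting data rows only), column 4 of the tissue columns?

60.4

With rows sorted ascending by gene, row 2 is gene=LU4. tissue columns in first-appearance order: kidney, brain, liver, lung; column 4 is lung.
Long rows with gene=LU4, tissue=lung: 43.8 + 16.6 = 60.4.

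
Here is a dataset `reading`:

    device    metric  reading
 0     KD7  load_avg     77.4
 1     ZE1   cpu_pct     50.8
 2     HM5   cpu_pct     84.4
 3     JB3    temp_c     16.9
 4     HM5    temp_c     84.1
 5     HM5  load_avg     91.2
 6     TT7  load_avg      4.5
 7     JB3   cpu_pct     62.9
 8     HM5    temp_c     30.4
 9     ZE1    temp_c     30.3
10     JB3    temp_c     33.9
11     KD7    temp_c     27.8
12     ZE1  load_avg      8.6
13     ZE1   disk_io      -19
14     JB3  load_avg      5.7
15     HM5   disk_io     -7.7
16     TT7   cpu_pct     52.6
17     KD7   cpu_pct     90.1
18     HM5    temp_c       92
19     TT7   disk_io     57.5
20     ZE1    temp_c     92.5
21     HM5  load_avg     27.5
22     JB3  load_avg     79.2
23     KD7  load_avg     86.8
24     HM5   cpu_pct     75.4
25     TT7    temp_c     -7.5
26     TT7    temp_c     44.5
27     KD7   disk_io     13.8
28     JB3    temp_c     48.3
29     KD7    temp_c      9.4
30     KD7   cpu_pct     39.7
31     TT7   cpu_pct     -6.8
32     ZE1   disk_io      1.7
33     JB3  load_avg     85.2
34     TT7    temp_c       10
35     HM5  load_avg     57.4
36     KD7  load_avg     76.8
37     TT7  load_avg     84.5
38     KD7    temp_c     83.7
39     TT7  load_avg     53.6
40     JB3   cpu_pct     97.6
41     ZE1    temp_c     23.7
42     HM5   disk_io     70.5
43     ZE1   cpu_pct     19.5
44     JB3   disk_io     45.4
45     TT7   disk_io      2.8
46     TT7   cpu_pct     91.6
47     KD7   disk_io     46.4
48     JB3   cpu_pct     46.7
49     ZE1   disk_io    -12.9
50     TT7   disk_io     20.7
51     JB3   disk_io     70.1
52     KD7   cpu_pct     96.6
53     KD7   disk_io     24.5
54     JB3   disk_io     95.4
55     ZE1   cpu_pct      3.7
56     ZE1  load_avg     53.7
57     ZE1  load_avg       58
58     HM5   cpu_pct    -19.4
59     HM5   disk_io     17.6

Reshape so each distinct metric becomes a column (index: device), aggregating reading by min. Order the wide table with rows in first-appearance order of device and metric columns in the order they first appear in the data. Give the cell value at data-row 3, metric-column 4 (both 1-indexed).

With rows in first-appearance order of device, row 3 is device=HM5. metric columns in first-appearance order: load_avg, cpu_pct, temp_c, disk_io; column 4 is disk_io.
Long rows with device=HM5, metric=disk_io: min(-7.7, 70.5, 17.6) = -7.7.

-7.7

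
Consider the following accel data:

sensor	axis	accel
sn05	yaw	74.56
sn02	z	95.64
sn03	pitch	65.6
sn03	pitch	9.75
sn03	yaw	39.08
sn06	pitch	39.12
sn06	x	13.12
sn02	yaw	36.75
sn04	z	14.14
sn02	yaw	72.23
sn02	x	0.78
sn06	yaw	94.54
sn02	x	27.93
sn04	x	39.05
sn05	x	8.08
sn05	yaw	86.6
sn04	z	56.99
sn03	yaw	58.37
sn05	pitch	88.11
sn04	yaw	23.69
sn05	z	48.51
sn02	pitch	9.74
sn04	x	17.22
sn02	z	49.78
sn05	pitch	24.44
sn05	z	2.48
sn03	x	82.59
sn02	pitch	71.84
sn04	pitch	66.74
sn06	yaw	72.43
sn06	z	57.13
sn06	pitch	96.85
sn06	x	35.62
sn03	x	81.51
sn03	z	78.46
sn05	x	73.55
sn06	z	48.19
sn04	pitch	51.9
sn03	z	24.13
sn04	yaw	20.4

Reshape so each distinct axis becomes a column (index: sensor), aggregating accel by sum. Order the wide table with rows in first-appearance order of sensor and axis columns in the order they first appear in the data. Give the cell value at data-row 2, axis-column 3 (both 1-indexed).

With rows in first-appearance order of sensor, row 2 is sensor=sn02. axis columns in first-appearance order: yaw, z, pitch, x; column 3 is pitch.
Long rows with sensor=sn02, axis=pitch: 9.74 + 71.84 = 81.58.

81.58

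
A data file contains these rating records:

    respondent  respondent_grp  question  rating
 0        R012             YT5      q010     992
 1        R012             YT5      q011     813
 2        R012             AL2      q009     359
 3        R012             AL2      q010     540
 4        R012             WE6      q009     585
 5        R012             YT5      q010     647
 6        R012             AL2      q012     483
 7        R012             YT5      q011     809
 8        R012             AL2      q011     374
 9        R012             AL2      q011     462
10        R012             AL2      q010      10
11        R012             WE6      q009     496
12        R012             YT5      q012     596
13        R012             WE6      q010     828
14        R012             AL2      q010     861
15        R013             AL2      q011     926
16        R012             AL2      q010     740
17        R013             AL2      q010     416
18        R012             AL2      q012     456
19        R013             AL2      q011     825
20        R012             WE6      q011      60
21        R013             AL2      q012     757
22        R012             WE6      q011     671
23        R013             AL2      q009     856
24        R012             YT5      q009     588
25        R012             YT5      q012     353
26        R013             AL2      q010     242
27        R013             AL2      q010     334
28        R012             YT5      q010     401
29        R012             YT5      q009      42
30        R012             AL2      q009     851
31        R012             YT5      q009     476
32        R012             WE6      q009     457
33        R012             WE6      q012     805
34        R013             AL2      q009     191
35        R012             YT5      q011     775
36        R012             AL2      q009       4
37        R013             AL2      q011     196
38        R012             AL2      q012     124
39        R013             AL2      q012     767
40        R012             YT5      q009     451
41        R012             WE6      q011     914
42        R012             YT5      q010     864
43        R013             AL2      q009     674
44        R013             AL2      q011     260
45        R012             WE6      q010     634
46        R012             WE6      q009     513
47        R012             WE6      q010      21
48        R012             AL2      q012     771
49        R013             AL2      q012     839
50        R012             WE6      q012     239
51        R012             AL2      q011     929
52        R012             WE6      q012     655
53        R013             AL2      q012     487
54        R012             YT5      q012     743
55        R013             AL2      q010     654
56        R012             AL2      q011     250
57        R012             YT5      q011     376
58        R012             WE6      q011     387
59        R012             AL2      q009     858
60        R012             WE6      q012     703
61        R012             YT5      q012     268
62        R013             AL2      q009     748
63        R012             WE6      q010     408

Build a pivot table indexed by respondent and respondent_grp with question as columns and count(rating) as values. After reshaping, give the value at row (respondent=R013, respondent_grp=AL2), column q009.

4

Rows with respondent=R013, respondent_grp=AL2 and question=q009: rating values are 856, 191, 674, 748.
4 rows match — count = 4.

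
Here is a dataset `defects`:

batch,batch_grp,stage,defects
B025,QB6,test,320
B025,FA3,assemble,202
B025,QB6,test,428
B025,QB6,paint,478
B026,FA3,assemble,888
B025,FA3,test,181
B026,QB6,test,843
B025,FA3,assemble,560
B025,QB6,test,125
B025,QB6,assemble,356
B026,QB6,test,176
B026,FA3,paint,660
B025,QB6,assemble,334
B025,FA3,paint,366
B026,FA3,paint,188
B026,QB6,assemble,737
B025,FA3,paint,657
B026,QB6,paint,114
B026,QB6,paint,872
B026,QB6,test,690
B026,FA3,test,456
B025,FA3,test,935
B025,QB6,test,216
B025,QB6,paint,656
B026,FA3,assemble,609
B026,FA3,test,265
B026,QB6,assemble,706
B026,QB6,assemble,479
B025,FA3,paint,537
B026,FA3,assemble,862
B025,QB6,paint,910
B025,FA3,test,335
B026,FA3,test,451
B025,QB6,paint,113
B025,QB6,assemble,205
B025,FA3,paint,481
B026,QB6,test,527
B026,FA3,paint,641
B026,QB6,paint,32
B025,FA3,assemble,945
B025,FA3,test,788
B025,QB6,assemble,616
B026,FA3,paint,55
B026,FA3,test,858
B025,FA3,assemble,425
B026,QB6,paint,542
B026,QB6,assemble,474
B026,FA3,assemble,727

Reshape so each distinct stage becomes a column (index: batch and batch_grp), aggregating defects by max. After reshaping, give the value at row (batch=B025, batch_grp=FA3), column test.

Rows with batch=B025, batch_grp=FA3 and stage=test: defects values are 181, 935, 335, 788.
max(181, 935, 335, 788) = 935.

935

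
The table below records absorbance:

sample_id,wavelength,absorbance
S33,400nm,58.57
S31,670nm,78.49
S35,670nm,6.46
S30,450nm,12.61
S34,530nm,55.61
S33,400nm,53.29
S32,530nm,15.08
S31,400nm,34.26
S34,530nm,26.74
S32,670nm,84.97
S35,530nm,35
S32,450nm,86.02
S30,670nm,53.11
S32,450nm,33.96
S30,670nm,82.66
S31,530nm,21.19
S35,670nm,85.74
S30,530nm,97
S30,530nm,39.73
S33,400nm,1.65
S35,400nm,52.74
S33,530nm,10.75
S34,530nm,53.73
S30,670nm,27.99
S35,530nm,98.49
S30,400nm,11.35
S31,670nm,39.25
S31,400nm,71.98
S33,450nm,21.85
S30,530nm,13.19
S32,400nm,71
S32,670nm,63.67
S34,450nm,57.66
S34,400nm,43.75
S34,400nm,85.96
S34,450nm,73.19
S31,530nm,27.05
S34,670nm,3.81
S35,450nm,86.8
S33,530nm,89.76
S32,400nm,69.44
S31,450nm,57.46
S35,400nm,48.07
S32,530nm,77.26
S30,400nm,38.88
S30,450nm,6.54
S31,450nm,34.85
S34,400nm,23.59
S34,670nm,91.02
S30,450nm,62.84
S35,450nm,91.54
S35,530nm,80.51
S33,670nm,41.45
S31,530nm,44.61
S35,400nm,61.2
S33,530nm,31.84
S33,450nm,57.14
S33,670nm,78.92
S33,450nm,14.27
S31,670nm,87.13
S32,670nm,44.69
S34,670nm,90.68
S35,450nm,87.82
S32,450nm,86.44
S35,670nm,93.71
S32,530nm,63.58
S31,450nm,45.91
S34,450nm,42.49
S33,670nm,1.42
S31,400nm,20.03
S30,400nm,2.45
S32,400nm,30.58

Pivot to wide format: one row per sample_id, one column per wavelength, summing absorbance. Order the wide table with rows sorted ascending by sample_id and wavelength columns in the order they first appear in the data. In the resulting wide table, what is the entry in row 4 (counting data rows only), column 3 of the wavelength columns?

93.26

With rows sorted ascending by sample_id, row 4 is sample_id=S33. wavelength columns in first-appearance order: 400nm, 670nm, 450nm, 530nm; column 3 is 450nm.
Long rows with sample_id=S33, wavelength=450nm: 21.85 + 57.14 + 14.27 = 93.26.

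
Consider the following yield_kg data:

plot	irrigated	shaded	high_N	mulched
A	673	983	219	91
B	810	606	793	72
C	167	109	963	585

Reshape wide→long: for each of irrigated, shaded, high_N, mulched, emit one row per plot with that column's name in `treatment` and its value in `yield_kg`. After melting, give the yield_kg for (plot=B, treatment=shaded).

606

Unpivoting turns each (plot, wide-column) pair into one long row.
The wide cell at row B, column shaded holds 606, so the long row (B, shaded) has yield_kg=606.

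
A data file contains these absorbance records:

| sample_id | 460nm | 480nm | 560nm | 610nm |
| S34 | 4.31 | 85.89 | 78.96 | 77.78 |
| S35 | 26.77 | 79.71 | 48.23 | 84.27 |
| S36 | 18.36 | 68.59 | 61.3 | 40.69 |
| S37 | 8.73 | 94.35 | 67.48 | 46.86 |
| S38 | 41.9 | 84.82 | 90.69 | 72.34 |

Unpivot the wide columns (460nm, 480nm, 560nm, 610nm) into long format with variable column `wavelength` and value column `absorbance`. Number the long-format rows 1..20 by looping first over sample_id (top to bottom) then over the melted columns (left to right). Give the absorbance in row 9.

20 rows total (5 × 4). Row 9: index ⌊(9-1)/4⌋ = 2 into sample_id → S36; (9-1) mod 4 = 0 into the melted columns → 460nm.
So row 9 is (S36, 460nm, 18.36); absorbance = 18.36.

18.36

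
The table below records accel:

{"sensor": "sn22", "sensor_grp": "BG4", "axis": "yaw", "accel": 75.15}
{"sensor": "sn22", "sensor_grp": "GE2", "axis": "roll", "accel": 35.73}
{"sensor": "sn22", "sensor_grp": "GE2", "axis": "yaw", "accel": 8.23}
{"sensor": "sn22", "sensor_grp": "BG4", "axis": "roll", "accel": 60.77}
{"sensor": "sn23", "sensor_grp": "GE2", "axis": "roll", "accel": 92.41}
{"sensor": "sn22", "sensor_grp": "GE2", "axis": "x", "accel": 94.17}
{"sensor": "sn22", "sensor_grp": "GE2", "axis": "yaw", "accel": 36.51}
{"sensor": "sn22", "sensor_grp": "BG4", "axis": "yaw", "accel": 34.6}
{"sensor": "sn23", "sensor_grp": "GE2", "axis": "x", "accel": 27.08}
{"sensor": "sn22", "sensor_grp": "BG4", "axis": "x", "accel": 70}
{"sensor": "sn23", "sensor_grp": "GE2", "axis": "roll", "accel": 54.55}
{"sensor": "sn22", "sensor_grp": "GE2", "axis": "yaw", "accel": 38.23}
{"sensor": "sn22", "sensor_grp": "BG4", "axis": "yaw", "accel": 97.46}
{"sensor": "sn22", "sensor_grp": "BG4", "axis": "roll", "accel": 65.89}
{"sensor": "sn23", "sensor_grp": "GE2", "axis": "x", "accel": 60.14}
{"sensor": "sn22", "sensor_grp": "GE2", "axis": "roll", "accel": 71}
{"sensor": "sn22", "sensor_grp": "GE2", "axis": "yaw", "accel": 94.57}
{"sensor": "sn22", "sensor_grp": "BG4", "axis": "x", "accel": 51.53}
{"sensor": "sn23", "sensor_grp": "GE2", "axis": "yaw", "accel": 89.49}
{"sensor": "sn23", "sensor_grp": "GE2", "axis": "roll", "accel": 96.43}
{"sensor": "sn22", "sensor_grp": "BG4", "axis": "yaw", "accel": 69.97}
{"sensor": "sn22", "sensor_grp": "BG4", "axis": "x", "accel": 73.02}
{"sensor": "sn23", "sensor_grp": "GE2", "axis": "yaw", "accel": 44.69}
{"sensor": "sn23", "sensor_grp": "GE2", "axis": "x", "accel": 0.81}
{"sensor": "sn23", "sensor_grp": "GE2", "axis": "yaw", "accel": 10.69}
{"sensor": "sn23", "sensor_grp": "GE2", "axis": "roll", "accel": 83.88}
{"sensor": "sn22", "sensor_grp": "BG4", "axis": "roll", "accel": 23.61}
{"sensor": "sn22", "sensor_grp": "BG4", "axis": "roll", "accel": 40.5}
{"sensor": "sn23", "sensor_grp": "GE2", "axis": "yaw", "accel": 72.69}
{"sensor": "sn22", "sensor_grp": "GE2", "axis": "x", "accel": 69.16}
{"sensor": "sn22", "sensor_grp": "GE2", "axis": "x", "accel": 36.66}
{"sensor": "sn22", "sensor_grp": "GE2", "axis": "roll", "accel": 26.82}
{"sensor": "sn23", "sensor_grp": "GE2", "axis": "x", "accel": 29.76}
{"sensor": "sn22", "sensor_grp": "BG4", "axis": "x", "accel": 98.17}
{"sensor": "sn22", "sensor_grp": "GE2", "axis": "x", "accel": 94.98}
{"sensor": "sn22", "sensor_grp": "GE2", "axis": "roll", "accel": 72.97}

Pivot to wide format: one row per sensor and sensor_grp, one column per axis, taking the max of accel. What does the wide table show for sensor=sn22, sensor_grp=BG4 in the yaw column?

97.46

Rows with sensor=sn22, sensor_grp=BG4 and axis=yaw: accel values are 75.15, 34.6, 97.46, 69.97.
max(75.15, 34.6, 97.46, 69.97) = 97.46.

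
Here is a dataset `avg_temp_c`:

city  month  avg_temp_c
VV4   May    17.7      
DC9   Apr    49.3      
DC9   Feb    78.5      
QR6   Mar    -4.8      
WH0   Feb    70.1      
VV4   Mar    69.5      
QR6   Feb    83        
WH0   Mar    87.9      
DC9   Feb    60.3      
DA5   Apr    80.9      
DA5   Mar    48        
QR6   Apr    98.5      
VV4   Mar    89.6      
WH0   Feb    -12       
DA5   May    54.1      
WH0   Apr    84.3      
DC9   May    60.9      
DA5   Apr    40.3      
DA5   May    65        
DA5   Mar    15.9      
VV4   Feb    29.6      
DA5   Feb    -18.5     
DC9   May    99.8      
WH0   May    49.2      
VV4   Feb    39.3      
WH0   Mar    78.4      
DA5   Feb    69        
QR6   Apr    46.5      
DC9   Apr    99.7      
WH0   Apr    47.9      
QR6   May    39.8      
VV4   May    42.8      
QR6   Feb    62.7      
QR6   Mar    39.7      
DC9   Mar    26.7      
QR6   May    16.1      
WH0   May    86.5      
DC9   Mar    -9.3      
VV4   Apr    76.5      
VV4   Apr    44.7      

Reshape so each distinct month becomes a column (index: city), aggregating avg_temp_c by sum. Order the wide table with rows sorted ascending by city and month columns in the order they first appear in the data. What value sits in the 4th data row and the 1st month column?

With rows sorted ascending by city, row 4 is city=VV4. month columns in first-appearance order: May, Apr, Feb, Mar; column 1 is May.
Long rows with city=VV4, month=May: 17.7 + 42.8 = 60.5.

60.5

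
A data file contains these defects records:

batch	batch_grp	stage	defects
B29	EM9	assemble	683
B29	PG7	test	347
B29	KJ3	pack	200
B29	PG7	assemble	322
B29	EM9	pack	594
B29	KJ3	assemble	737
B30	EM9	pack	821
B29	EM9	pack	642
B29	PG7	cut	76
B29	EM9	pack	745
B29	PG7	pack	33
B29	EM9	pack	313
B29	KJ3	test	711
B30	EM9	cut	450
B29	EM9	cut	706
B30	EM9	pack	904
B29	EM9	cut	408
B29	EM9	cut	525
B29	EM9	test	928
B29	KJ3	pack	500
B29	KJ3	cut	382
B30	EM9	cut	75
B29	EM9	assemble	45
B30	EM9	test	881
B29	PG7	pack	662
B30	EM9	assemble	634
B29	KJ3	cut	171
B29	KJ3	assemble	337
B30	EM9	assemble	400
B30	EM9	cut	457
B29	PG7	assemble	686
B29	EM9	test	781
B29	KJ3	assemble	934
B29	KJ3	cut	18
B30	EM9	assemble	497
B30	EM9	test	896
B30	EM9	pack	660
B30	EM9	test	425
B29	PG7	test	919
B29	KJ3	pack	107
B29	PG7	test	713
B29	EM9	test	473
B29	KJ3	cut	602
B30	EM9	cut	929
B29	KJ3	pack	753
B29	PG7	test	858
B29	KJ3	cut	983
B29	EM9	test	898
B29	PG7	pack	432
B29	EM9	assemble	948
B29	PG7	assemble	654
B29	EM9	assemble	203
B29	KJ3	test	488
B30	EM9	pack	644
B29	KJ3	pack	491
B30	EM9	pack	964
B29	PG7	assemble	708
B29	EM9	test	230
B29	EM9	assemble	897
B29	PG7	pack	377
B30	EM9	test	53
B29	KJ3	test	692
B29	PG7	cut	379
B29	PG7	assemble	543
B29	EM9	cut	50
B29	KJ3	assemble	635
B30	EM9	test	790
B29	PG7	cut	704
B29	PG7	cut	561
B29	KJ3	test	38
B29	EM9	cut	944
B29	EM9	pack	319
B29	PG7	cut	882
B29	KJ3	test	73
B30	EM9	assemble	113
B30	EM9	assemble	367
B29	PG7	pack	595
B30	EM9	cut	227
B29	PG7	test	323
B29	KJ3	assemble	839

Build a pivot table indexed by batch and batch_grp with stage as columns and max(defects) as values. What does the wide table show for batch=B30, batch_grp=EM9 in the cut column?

929

Rows with batch=B30, batch_grp=EM9 and stage=cut: defects values are 450, 75, 457, 929, 227.
max(450, 75, 457, 929, 227) = 929.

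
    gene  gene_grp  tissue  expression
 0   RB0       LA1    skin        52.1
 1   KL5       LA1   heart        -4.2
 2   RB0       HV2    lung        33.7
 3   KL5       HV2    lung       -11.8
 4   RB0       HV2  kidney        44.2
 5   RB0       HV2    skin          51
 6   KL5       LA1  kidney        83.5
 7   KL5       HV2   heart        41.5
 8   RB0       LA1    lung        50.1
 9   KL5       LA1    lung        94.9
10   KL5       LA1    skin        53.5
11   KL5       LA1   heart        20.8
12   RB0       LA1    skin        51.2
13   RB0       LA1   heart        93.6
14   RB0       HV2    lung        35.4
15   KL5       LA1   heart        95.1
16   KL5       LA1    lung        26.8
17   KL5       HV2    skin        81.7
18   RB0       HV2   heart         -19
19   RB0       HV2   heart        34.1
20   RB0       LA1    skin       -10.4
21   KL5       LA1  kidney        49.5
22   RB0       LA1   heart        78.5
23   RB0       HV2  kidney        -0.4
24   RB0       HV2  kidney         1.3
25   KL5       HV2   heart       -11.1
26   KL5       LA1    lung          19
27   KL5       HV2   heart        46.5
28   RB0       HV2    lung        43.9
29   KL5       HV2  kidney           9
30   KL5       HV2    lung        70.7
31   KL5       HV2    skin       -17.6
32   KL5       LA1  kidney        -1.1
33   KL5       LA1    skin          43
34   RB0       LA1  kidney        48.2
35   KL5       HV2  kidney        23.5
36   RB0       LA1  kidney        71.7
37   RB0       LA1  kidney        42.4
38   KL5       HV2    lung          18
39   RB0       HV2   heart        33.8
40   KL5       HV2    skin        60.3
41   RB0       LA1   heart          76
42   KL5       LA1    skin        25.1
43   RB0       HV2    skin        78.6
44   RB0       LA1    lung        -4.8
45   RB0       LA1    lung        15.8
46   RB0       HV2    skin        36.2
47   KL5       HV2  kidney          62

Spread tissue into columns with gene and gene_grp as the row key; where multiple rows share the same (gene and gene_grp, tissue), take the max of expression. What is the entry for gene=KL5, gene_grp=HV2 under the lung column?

Rows with gene=KL5, gene_grp=HV2 and tissue=lung: expression values are -11.8, 70.7, 18.
max(-11.8, 70.7, 18) = 70.7.

70.7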